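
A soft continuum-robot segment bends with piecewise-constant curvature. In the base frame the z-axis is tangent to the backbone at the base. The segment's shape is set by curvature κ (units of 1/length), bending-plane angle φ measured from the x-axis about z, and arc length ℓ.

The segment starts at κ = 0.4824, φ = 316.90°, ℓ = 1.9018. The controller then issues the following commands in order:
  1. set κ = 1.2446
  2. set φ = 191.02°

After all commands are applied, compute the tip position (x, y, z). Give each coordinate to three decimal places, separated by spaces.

initial: κ=0.4824, φ=316.90°, ℓ=1.9018
cmd 1: set κ=1.2446 → (κ,φ,ℓ)=(1.2446,316.90°,1.9018) → tip=(1.0059,-0.9414,0.5620)
cmd 2: set φ=191.02° → (κ,φ,ℓ)=(1.2446,191.02°,1.9018) → tip=(-1.3523,-0.2634,0.5620)

-1.352 -0.263 0.562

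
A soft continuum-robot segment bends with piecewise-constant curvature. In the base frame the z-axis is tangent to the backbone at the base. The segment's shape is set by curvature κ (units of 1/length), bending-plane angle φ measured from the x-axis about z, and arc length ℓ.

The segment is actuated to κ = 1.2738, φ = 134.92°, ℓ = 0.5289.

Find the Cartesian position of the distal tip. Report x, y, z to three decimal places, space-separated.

-0.121 0.121 0.490

θ = κ·ℓ = 1.2738 × 0.5289 = 0.67371 rad
ρ = (1 − cos θ)/κ = (1 − 0.78151)/1.2738 = 0.17153
z = sin θ / κ = 0.62389/1.2738 = 0.48979
x = ρ cos φ = 0.17153 × cos(134.92°) = -0.12112
y = ρ sin φ = 0.17153 × sin(134.92°) = 0.12146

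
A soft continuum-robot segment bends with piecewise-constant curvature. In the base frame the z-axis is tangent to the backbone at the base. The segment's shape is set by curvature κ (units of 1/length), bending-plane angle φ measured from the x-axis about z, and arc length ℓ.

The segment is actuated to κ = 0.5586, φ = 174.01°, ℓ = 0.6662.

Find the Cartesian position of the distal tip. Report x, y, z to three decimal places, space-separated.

θ = κ·ℓ = 0.5586 × 0.6662 = 0.37214 rad
ρ = (1 − cos θ)/κ = (1 − 0.93155)/0.5586 = 0.12254
z = sin θ / κ = 0.36361/0.5586 = 0.65093
x = ρ cos φ = 0.12254 × cos(174.01°) = -0.12187
y = ρ sin φ = 0.12254 × sin(174.01°) = 0.01279

-0.122 0.013 0.651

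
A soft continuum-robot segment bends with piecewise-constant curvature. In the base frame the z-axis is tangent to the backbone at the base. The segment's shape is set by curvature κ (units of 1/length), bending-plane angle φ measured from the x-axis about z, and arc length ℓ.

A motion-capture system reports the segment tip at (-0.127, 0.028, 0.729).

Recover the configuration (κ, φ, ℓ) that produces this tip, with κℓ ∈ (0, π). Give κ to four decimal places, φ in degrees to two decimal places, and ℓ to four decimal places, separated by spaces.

0.4743 167.57 0.7444

ρ = √(x²+y²) = √(-0.127² + 0.028²) = 0.13005
φ = atan2(y, x) mod 360° = atan2(0.028, -0.127) = 167.5668°
|p|² = ρ² + z² = 0.13005² + 0.729² = 0.54835
κ = 2ρ / |p|² = 2×0.13005 / 0.54835 = 0.47433
θ = 2·atan2(ρ, z) = 2·atan2(0.13005, 0.729) = 0.35308 rad
ℓ = θ/κ = 0.35308/0.47433 = 0.74437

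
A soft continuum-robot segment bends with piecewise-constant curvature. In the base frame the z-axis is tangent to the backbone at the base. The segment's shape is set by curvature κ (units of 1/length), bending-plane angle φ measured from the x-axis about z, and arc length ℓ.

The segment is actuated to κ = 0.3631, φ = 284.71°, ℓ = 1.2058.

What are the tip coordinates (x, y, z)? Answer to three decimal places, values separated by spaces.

0.066 -0.251 1.168

θ = κ·ℓ = 0.3631 × 1.2058 = 0.43783 rad
ρ = (1 − cos θ)/κ = (1 − 0.90568)/0.3631 = 0.25978
z = sin θ / κ = 0.42397/0.3631 = 1.16764
x = ρ cos φ = 0.25978 × cos(284.71°) = 0.06596
y = ρ sin φ = 0.25978 × sin(284.71°) = -0.25126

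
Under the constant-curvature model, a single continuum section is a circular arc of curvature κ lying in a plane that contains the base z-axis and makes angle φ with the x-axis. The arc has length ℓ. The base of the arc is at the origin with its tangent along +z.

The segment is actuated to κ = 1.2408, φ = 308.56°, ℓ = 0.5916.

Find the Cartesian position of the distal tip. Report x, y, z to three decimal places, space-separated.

0.129 -0.162 0.540

θ = κ·ℓ = 1.2408 × 0.5916 = 0.73406 rad
ρ = (1 − cos θ)/κ = (1 − 0.74246)/1.2408 = 0.20756
z = sin θ / κ = 0.66989/1.2408 = 0.53988
x = ρ cos φ = 0.20756 × cos(308.56°) = 0.12938
y = ρ sin φ = 0.20756 × sin(308.56°) = -0.16230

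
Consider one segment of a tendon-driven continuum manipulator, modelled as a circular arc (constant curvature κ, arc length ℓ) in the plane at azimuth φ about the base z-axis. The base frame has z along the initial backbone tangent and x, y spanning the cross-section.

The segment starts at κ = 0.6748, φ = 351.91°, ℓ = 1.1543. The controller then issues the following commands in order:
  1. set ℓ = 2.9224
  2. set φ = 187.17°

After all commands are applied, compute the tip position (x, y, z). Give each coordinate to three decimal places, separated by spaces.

initial: κ=0.6748, φ=351.91°, ℓ=1.1543
cmd 1: set ℓ=2.9224 → (κ,φ,ℓ)=(0.6748,351.91°,2.9224) → tip=(2.0402,-0.2900,1.3642)
cmd 2: set φ=187.17° → (κ,φ,ℓ)=(0.6748,187.17°,2.9224) → tip=(-2.0446,-0.2572,1.3642)

-2.045 -0.257 1.364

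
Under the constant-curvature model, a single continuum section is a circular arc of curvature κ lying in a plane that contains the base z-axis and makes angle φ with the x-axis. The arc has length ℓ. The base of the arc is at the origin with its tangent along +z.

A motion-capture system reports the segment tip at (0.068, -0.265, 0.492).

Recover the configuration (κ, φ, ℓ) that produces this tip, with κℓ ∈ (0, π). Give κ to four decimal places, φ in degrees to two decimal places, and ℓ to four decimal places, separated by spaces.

ρ = √(x²+y²) = √(0.068² + -0.265²) = 0.27359
φ = atan2(y, x) mod 360° = atan2(-0.265, 0.068) = 284.3918°
|p|² = ρ² + z² = 0.27359² + 0.492² = 0.31691
κ = 2ρ / |p|² = 2×0.27359 / 0.31691 = 1.72657
θ = 2·atan2(ρ, z) = 2·atan2(0.27359, 0.492) = 1.01498 rad
ℓ = θ/κ = 1.01498/1.72657 = 0.58786

1.7266 284.39 0.5879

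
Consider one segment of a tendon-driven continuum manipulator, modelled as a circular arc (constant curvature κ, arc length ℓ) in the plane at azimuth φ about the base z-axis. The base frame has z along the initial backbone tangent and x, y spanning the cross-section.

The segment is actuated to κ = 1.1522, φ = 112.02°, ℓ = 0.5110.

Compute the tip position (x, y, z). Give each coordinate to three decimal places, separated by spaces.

-0.055 0.135 0.482

θ = κ·ℓ = 1.1522 × 0.5110 = 0.58877 rad
ρ = (1 − cos θ)/κ = (1 − 0.83162)/1.1522 = 0.14614
z = sin θ / κ = 0.55534/1.1522 = 0.48198
x = ρ cos φ = 0.14614 × cos(112.02°) = -0.05479
y = ρ sin φ = 0.14614 × sin(112.02°) = 0.13548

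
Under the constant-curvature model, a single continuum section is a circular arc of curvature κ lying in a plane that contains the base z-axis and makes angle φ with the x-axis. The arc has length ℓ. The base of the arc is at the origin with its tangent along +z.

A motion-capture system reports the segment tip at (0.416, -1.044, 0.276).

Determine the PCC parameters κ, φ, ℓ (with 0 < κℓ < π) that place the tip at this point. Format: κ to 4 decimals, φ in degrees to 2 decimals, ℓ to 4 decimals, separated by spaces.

ρ = √(x²+y²) = √(0.416² + -1.044²) = 1.12383
φ = atan2(y, x) mod 360° = atan2(-1.044, 0.416) = 291.7257°
|p|² = ρ² + z² = 1.12383² + 0.276² = 1.33917
κ = 2ρ / |p|² = 2×1.12383 / 1.33917 = 1.67840
θ = 2·atan2(ρ, z) = 2·atan2(1.12383, 0.276) = 2.65995 rad
ℓ = θ/κ = 2.65995/1.67840 = 1.58481

1.6784 291.73 1.5848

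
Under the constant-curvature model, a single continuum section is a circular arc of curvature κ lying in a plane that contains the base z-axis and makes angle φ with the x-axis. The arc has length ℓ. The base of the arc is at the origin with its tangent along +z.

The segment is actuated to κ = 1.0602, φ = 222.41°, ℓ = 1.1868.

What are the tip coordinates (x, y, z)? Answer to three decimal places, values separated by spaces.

-0.482 -0.441 0.898

θ = κ·ℓ = 1.0602 × 1.1868 = 1.25825 rad
ρ = (1 − cos θ)/κ = (1 − 0.30749)/1.0602 = 0.65319
z = sin θ / κ = 0.95155/1.0602 = 0.89752
x = ρ cos φ = 0.65319 × cos(222.41°) = -0.48228
y = ρ sin φ = 0.65319 × sin(222.41°) = -0.44053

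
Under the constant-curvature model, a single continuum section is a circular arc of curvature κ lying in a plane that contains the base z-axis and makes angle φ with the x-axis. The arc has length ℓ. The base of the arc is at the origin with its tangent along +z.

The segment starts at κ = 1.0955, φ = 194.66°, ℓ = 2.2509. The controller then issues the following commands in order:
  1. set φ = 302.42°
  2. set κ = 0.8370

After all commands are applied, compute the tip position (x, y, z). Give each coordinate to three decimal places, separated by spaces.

initial: κ=1.0955, φ=194.66°, ℓ=2.2509
cmd 1: set φ=302.42° → (κ,φ,ℓ)=(1.0955,302.42°,2.2509) → tip=(0.8712,-1.3718,0.5709)
cmd 2: set κ=0.8370 → (κ,φ,ℓ)=(0.8370,302.42°,2.2509) → tip=(0.8379,-1.3193,1.1366)

0.838 -1.319 1.137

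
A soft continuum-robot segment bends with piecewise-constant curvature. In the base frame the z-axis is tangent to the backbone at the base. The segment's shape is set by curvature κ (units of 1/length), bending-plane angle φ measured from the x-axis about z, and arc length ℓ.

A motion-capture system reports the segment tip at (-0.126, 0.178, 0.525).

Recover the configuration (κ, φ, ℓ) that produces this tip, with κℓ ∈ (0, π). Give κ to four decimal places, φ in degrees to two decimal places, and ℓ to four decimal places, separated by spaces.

ρ = √(x²+y²) = √(-0.126² + 0.178²) = 0.21808
φ = atan2(y, x) mod 360° = atan2(0.178, -0.126) = 125.2933°
|p|² = ρ² + z² = 0.21808² + 0.525² = 0.32319
κ = 2ρ / |p|² = 2×0.21808 / 0.32319 = 1.34958
θ = 2·atan2(ρ, z) = 2·atan2(0.21808, 0.525) = 0.78741 rad
ℓ = θ/κ = 0.78741/1.34958 = 0.58345

1.3496 125.29 0.5835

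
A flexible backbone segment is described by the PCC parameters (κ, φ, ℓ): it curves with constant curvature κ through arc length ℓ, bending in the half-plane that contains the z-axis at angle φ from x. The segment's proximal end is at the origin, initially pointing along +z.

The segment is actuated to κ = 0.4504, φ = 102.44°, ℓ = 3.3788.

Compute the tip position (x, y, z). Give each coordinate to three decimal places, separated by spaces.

θ = κ·ℓ = 0.4504 × 3.3788 = 1.52181 rad
ρ = (1 − cos θ)/κ = (1 − 0.04897)/0.4504 = 2.11153
z = sin θ / κ = 0.99880/0.4504 = 2.21759
x = ρ cos φ = 2.11153 × cos(102.44°) = -0.45486
y = ρ sin φ = 2.11153 × sin(102.44°) = 2.06196

-0.455 2.062 2.218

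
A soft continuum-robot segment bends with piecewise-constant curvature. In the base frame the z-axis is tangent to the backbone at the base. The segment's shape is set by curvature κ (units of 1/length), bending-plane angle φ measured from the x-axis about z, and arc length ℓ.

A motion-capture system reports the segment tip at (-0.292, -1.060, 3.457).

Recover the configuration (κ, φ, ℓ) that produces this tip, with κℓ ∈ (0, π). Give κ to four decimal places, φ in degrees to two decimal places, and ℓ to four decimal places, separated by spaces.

0.1671 254.60 3.6856

ρ = √(x²+y²) = √(-0.292² + -1.060²) = 1.09948
φ = atan2(y, x) mod 360° = atan2(-1.060, -0.292) = 254.5986°
|p|² = ρ² + z² = 1.09948² + 3.457² = 13.15971
κ = 2ρ / |p|² = 2×1.09948 / 13.15971 = 0.16710
θ = 2·atan2(ρ, z) = 2·atan2(1.09948, 3.457) = 0.61586 rad
ℓ = θ/κ = 0.61586/0.16710 = 3.68560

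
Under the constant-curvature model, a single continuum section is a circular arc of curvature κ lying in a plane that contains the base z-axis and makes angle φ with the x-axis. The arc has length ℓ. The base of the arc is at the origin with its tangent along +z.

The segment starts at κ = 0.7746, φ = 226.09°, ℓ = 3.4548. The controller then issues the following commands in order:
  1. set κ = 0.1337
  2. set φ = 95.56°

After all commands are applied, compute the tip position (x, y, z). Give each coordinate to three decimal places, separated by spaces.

-0.076 0.780 3.333

initial: κ=0.7746, φ=226.09°, ℓ=3.4548
cmd 1: set κ=0.1337 → (κ,φ,ℓ)=(0.1337,226.09°,3.4548) → tip=(-0.5436,-0.5647,3.3333)
cmd 2: set φ=95.56° → (κ,φ,ℓ)=(0.1337,95.56°,3.4548) → tip=(-0.0759,0.7801,3.3333)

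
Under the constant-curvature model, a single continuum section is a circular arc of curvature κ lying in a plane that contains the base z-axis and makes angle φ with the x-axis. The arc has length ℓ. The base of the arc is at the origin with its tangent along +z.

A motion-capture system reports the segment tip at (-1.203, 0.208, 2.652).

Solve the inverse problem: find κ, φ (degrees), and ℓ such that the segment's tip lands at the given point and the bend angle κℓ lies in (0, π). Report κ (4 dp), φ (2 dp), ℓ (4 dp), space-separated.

0.2865 170.19 3.0121

ρ = √(x²+y²) = √(-1.203² + 0.208²) = 1.22085
φ = atan2(y, x) mod 360° = atan2(0.208, -1.203) = 170.1905°
|p|² = ρ² + z² = 1.22085² + 2.652² = 8.52358
κ = 2ρ / |p|² = 2×1.22085 / 8.52358 = 0.28646
θ = 2·atan2(ρ, z) = 2·atan2(1.22085, 2.652) = 0.86286 rad
ℓ = θ/κ = 0.86286/0.28646 = 3.01209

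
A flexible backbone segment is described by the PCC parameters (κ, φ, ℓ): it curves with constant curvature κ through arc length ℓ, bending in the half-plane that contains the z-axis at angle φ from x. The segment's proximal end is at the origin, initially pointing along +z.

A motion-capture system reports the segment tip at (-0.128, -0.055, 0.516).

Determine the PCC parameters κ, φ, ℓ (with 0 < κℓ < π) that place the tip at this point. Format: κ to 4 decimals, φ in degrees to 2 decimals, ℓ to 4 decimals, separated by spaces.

ρ = √(x²+y²) = √(-0.128² + -0.055²) = 0.13932
φ = atan2(y, x) mod 360° = atan2(-0.055, -0.128) = 203.2526°
|p|² = ρ² + z² = 0.13932² + 0.516² = 0.28567
κ = 2ρ / |p|² = 2×0.13932 / 0.28567 = 0.97538
θ = 2·atan2(ρ, z) = 2·atan2(0.13932, 0.516) = 0.52741 rad
ℓ = θ/κ = 0.52741/0.97538 = 0.54072

0.9754 203.25 0.5407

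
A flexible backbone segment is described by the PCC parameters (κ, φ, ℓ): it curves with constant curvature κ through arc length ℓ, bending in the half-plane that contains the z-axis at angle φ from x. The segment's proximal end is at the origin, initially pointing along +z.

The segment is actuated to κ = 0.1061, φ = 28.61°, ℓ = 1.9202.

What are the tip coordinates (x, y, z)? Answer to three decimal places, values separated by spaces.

θ = κ·ℓ = 0.1061 × 1.9202 = 0.20373 rad
ρ = (1 − cos θ)/κ = (1 − 0.97932)/0.1061 = 0.19493
z = sin θ / κ = 0.20233/0.1061 = 1.90694
x = ρ cos φ = 0.19493 × cos(28.61°) = 0.17113
y = ρ sin φ = 0.19493 × sin(28.61°) = 0.09334

0.171 0.093 1.907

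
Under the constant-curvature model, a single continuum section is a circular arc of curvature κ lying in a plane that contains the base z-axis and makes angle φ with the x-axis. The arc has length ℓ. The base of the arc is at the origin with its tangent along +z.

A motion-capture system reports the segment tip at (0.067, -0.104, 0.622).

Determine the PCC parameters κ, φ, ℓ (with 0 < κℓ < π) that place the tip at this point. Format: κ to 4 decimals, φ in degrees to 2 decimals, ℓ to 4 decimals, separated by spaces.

ρ = √(x²+y²) = √(0.067² + -0.104²) = 0.12371
φ = atan2(y, x) mod 360° = atan2(-0.104, 0.067) = 302.7909°
|p|² = ρ² + z² = 0.12371² + 0.622² = 0.40219
κ = 2ρ / |p|² = 2×0.12371 / 0.40219 = 0.61520
θ = 2·atan2(ρ, z) = 2·atan2(0.12371, 0.622) = 0.39267 rad
ℓ = θ/κ = 0.39267/0.61520 = 0.63828

0.6152 302.79 0.6383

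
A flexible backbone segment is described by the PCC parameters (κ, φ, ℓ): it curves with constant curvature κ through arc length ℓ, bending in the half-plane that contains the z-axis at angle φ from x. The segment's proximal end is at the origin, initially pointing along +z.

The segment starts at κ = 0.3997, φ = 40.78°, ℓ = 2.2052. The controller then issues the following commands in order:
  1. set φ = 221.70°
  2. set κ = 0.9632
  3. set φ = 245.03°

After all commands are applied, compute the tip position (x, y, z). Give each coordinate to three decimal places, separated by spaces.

initial: κ=0.3997, φ=40.78°, ℓ=2.2052
cmd 1: set φ=221.70° → (κ,φ,ℓ)=(0.3997,221.70°,2.2052) → tip=(-0.6798,-0.6057,1.9306)
cmd 2: set κ=0.9632 → (κ,φ,ℓ)=(0.9632,221.70°,2.2052) → tip=(-1.1825,-1.0536,0.8833)
cmd 3: set φ=245.03° → (κ,φ,ℓ)=(0.9632,245.03°,2.2052) → tip=(-0.6686,-1.4357,0.8833)

-0.669 -1.436 0.883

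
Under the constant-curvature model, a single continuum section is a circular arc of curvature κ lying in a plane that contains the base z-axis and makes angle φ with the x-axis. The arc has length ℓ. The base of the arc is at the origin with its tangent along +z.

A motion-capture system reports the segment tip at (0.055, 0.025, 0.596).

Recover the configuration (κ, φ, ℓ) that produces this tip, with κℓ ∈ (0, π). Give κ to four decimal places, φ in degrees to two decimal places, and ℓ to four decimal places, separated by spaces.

ρ = √(x²+y²) = √(0.055² + 0.025²) = 0.06042
φ = atan2(y, x) mod 360° = atan2(0.025, 0.055) = 24.4440°
|p|² = ρ² + z² = 0.06042² + 0.596² = 0.35887
κ = 2ρ / |p|² = 2×0.06042 / 0.35887 = 0.33670
θ = 2·atan2(ρ, z) = 2·atan2(0.06042, 0.596) = 0.20205 rad
ℓ = θ/κ = 0.20205/0.33670 = 0.60007

0.3367 24.44 0.6001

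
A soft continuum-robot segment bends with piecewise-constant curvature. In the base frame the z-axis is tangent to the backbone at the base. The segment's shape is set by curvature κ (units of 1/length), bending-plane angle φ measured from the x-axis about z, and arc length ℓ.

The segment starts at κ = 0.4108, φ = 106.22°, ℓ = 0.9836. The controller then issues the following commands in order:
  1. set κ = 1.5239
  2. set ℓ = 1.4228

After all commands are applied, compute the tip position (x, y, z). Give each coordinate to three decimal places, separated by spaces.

-0.286 0.985 0.543

initial: κ=0.4108, φ=106.22°, ℓ=0.9836
cmd 1: set κ=1.5239 → (κ,φ,ℓ)=(1.5239,106.22°,0.9836) → tip=(-0.1701,0.5848,0.6545)
cmd 2: set ℓ=1.4228 → (κ,φ,ℓ)=(1.5239,106.22°,1.4228) → tip=(-0.2864,0.9845,0.5426)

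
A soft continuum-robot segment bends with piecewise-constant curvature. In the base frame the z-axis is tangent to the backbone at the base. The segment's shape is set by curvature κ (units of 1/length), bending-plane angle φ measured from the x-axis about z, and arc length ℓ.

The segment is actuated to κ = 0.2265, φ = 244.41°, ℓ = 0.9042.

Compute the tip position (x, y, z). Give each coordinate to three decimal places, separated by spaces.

-0.040 -0.083 0.898

θ = κ·ℓ = 0.2265 × 0.9042 = 0.20480 rad
ρ = (1 − cos θ)/κ = (1 − 0.97910)/0.2265 = 0.09227
z = sin θ / κ = 0.20337/0.2265 = 0.89789
x = ρ cos φ = 0.09227 × cos(244.41°) = -0.03985
y = ρ sin φ = 0.09227 × sin(244.41°) = -0.08322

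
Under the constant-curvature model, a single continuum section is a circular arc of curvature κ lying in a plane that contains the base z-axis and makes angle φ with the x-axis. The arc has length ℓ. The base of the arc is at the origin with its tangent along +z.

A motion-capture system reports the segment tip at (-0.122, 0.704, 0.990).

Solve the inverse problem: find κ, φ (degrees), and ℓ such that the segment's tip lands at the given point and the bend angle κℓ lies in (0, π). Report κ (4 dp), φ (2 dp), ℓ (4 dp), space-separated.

ρ = √(x²+y²) = √(-0.122² + 0.704²) = 0.71449
φ = atan2(y, x) mod 360° = atan2(0.704, -0.122) = 99.8315°
|p|² = ρ² + z² = 0.71449² + 0.990² = 1.49060
κ = 2ρ / |p|² = 2×0.71449 / 1.49060 = 0.95866
θ = 2·atan2(ρ, z) = 2·atan2(0.71449, 0.990) = 1.25030 rad
ℓ = θ/κ = 1.25030/0.95866 = 1.30421

0.9587 99.83 1.3042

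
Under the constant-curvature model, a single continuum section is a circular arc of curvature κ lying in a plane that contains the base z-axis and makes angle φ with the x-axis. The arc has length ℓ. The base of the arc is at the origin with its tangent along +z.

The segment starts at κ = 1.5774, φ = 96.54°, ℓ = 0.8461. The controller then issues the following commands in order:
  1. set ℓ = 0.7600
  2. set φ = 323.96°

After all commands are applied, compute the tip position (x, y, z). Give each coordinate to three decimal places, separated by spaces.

initial: κ=1.5774, φ=96.54°, ℓ=0.8461
cmd 1: set ℓ=0.7600 → (κ,φ,ℓ)=(1.5774,96.54°,0.7600) → tip=(-0.0460,0.4009,0.5906)
cmd 2: set φ=323.96° → (κ,φ,ℓ)=(1.5774,323.96°,0.7600) → tip=(0.3263,-0.2374,0.5906)

0.326 -0.237 0.591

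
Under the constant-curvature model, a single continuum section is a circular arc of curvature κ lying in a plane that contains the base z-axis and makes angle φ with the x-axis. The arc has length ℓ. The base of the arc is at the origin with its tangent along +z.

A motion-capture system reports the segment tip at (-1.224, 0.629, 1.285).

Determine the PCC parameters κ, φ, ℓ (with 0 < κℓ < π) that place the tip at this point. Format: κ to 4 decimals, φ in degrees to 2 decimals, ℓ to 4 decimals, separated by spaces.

ρ = √(x²+y²) = √(-1.224² + 0.629²) = 1.37616
φ = atan2(y, x) mod 360° = atan2(0.629, -1.224) = 152.8019°
|p|² = ρ² + z² = 1.37616² + 1.285² = 3.54504
κ = 2ρ / |p|² = 2×1.37616 / 3.54504 = 0.77639
θ = 2·atan2(ρ, z) = 2·atan2(1.37616, 1.285) = 1.63928 rad
ℓ = θ/κ = 1.63928/0.77639 = 2.11143

0.7764 152.80 2.1114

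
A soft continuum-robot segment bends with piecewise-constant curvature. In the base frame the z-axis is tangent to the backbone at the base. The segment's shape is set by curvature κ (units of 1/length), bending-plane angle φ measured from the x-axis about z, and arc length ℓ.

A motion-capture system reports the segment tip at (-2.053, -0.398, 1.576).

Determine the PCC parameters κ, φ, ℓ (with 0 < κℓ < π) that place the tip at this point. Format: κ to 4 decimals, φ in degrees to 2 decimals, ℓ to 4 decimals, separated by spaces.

ρ = √(x²+y²) = √(-2.053² + -0.398²) = 2.09122
φ = atan2(y, x) mod 360° = atan2(-0.398, -2.053) = 190.9714°
|p|² = ρ² + z² = 2.09122² + 1.576² = 6.85699
κ = 2ρ / |p|² = 2×2.09122 / 6.85699 = 0.60995
θ = 2·atan2(ρ, z) = 2·atan2(2.09122, 1.576) = 1.84996 rad
ℓ = θ/κ = 1.84996/0.60995 = 3.03295

0.6100 190.97 3.0329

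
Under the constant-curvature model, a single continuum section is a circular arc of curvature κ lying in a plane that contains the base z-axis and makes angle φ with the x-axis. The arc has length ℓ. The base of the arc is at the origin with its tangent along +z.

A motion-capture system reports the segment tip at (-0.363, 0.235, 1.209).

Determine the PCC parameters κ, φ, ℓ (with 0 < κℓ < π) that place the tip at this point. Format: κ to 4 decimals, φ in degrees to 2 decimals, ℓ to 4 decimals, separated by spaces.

ρ = √(x²+y²) = √(-0.363² + 0.235²) = 0.43243
φ = atan2(y, x) mod 360° = atan2(0.235, -0.363) = 147.0817°
|p|² = ρ² + z² = 0.43243² + 1.209² = 1.64868
κ = 2ρ / |p|² = 2×0.43243 / 1.64868 = 0.52458
θ = 2·atan2(ρ, z) = 2·atan2(0.43243, 1.209) = 0.68699 rad
ℓ = θ/κ = 0.68699/0.52458 = 1.30961

0.5246 147.08 1.3096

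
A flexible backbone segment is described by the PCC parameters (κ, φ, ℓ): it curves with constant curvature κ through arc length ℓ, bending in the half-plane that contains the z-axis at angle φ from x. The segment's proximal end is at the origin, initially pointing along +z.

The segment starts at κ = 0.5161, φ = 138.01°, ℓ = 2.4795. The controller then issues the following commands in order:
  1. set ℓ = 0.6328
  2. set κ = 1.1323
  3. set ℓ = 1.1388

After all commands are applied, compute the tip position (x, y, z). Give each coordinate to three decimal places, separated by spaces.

initial: κ=0.5161, φ=138.01°, ℓ=2.4795
cmd 1: set ℓ=0.6328 → (κ,φ,ℓ)=(0.5161,138.01°,0.6328) → tip=(-0.0761,0.0685,0.6216)
cmd 2: set κ=1.1323 → (κ,φ,ℓ)=(1.1323,138.01°,0.6328) → tip=(-0.1614,0.1453,0.5800)
cmd 3: set ℓ=1.1388 → (κ,φ,ℓ)=(1.1323,138.01°,1.1388) → tip=(-0.4742,0.4268,0.8484)

-0.474 0.427 0.848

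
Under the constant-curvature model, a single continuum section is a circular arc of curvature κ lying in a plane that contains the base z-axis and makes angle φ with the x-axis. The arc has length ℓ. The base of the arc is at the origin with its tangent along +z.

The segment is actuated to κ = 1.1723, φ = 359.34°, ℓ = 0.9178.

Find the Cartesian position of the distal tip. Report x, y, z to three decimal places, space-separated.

0.448 -0.005 0.751

θ = κ·ℓ = 1.1723 × 0.9178 = 1.07594 rad
ρ = (1 − cos θ)/κ = (1 − 0.47491)/1.1723 = 0.44792
z = sin θ / κ = 0.88004/1.1723 = 0.75069
x = ρ cos φ = 0.44792 × cos(359.34°) = 0.44789
y = ρ sin φ = 0.44792 × sin(359.34°) = -0.00516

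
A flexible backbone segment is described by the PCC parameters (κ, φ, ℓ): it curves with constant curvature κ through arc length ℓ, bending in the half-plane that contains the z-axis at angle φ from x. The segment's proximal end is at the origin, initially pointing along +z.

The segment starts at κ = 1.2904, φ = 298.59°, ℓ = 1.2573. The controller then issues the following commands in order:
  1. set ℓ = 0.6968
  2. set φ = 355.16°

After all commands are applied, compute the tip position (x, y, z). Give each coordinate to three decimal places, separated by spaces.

initial: κ=1.2904, φ=298.59°, ℓ=1.2573
cmd 1: set ℓ=0.6968 → (κ,φ,ℓ)=(1.2904,298.59°,0.6968) → tip=(0.1401,-0.2570,0.6066)
cmd 2: set φ=355.16° → (κ,φ,ℓ)=(1.2904,355.16°,0.6968) → tip=(0.2917,-0.0247,0.6066)

0.292 -0.025 0.607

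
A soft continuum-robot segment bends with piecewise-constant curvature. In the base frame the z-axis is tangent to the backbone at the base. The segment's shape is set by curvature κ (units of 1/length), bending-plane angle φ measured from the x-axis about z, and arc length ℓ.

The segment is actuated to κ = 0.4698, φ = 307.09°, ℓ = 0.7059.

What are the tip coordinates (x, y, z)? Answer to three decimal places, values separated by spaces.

θ = κ·ℓ = 0.4698 × 0.7059 = 0.33163 rad
ρ = (1 − cos θ)/κ = (1 − 0.94551)/0.4698 = 0.11598
z = sin θ / κ = 0.32559/0.4698 = 0.69303
x = ρ cos φ = 0.11598 × cos(307.09°) = 0.06994
y = ρ sin φ = 0.11598 × sin(307.09°) = -0.09252

0.070 -0.093 0.693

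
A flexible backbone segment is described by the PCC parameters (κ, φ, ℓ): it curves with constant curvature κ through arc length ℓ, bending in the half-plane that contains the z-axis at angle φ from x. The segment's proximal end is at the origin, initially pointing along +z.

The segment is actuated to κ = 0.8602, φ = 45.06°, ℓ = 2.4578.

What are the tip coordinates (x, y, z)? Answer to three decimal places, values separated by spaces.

1.246 1.248 0.995

θ = κ·ℓ = 0.8602 × 2.4578 = 2.11420 rad
ρ = (1 − cos θ)/κ = (1 − -0.51705)/0.8602 = 1.76360
z = sin θ / κ = 0.85595/0.8602 = 0.99506
x = ρ cos φ = 1.76360 × cos(45.06°) = 1.24575
y = ρ sin φ = 1.76360 × sin(45.06°) = 1.24836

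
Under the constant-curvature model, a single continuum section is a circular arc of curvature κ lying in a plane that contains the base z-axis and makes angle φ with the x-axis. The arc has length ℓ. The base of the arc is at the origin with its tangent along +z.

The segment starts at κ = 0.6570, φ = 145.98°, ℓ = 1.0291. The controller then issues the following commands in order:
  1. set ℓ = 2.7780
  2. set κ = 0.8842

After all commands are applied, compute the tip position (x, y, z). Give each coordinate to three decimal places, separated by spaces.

initial: κ=0.6570, φ=145.98°, ℓ=1.0291
cmd 1: set ℓ=2.7780 → (κ,φ,ℓ)=(0.6570,145.98°,2.7780) → tip=(-1.5790,1.0658,1.4731)
cmd 2: set κ=0.8842 → (κ,φ,ℓ)=(0.8842,145.98°,2.7780) → tip=(-1.6632,1.1227,0.7158)

-1.663 1.123 0.716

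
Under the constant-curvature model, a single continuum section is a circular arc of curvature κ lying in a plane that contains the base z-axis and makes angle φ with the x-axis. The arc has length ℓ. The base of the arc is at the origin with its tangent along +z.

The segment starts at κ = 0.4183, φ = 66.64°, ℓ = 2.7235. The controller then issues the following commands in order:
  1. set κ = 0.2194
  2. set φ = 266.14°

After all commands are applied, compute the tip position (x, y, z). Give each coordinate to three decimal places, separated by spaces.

-0.053 -0.788 2.564

initial: κ=0.4183, φ=66.64°, ℓ=2.7235
cmd 1: set κ=0.2194 → (κ,φ,ℓ)=(0.2194,66.64°,2.7235) → tip=(0.3131,0.7250,2.5643)
cmd 2: set φ=266.14° → (κ,φ,ℓ)=(0.2194,266.14°,2.7235) → tip=(-0.0532,-0.7880,2.5643)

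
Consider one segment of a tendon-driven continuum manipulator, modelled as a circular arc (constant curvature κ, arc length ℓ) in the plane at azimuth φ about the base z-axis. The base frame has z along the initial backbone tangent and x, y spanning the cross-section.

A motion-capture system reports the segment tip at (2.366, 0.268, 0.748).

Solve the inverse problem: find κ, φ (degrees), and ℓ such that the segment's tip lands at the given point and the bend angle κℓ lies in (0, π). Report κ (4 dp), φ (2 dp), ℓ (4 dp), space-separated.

0.7645 6.46 3.3131

ρ = √(x²+y²) = √(2.366² + 0.268²) = 2.38113
φ = atan2(y, x) mod 360° = atan2(0.268, 2.366) = 6.4624°
|p|² = ρ² + z² = 2.38113² + 0.748² = 6.22928
κ = 2ρ / |p|² = 2×2.38113 / 6.22928 = 0.76450
θ = 2·atan2(ρ, z) = 2·atan2(2.38113, 0.748) = 2.53284 rad
ℓ = θ/κ = 2.53284/0.76450 = 3.31309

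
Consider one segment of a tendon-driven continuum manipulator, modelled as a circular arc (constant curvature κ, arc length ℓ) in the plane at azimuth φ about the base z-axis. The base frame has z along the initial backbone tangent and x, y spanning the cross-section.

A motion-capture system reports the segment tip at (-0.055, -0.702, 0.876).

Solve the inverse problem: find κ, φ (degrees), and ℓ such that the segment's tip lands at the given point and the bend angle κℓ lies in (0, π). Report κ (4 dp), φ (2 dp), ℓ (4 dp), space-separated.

ρ = √(x²+y²) = √(-0.055² + -0.702²) = 0.70415
φ = atan2(y, x) mod 360° = atan2(-0.702, -0.055) = 265.5202°
|p|² = ρ² + z² = 0.70415² + 0.876² = 1.26320
κ = 2ρ / |p|² = 2×0.70415 / 1.26320 = 1.11486
θ = 2·atan2(ρ, z) = 2·atan2(0.70415, 0.876) = 1.35414 rad
ℓ = θ/κ = 1.35414/1.11486 = 1.21462

1.1149 265.52 1.2146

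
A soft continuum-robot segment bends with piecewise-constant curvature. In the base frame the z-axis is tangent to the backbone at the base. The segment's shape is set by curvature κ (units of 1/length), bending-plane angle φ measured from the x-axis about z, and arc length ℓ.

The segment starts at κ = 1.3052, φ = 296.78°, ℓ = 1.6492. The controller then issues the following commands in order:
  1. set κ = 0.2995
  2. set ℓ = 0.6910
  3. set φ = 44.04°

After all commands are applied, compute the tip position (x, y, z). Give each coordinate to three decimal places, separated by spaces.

initial: κ=1.3052, φ=296.78°, ℓ=1.6492
cmd 1: set κ=0.2995 → (κ,φ,ℓ)=(0.2995,296.78°,1.6492) → tip=(0.1798,-0.3563,1.5830)
cmd 2: set ℓ=0.6910 → (κ,φ,ℓ)=(0.2995,296.78°,0.6910) → tip=(0.0321,-0.0636,0.6861)
cmd 3: set φ=44.04° → (κ,φ,ℓ)=(0.2995,44.04°,0.6910) → tip=(0.0512,0.0495,0.6861)

0.051 0.050 0.686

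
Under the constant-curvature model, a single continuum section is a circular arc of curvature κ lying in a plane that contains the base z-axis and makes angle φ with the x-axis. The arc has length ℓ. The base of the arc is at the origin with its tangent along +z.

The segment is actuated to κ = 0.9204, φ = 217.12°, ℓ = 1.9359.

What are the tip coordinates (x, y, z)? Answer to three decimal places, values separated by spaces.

θ = κ·ℓ = 0.9204 × 1.9359 = 1.78180 rad
ρ = (1 − cos θ)/κ = (1 − -0.20944)/0.9204 = 1.31404
z = sin θ / κ = 0.97782/0.9204 = 1.06239
x = ρ cos φ = 1.31404 × cos(217.12°) = -1.04778
y = ρ sin φ = 1.31404 × sin(217.12°) = -0.79301

-1.048 -0.793 1.062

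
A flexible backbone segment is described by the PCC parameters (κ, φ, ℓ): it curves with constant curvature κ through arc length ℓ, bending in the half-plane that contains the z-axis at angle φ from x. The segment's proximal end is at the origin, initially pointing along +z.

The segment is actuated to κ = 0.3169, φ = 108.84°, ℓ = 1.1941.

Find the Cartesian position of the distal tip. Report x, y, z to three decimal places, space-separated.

-0.072 0.211 1.166

θ = κ·ℓ = 0.3169 × 1.1941 = 0.37841 rad
ρ = (1 − cos θ)/κ = (1 − 0.92925)/0.3169 = 0.22325
z = sin θ / κ = 0.36944/0.3169 = 1.16581
x = ρ cos φ = 0.22325 × cos(108.84°) = -0.07209
y = ρ sin φ = 0.22325 × sin(108.84°) = 0.21129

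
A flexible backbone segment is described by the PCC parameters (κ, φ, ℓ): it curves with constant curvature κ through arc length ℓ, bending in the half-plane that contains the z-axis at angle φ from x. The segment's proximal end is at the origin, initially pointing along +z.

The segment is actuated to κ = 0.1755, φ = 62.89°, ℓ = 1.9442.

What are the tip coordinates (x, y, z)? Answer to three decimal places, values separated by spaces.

θ = κ·ℓ = 0.1755 × 1.9442 = 0.34121 rad
ρ = (1 − cos θ)/κ = (1 − 0.94235)/0.1755 = 0.32848
z = sin θ / κ = 0.33462/0.1755 = 1.90669
x = ρ cos φ = 0.32848 × cos(62.89°) = 0.14969
y = ρ sin φ = 0.32848 × sin(62.89°) = 0.29239

0.150 0.292 1.907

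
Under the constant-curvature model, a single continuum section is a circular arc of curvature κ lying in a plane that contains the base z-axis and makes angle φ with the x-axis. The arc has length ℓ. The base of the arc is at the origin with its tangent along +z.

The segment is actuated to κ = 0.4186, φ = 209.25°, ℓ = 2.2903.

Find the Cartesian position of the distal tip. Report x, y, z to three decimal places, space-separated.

-0.887 -0.497 1.955

θ = κ·ℓ = 0.4186 × 2.2903 = 0.95872 rad
ρ = (1 − cos θ)/κ = (1 − 0.57457)/0.4186 = 1.01632
z = sin θ / κ = 0.81846/0.4186 = 1.95522
x = ρ cos φ = 1.01632 × cos(209.25°) = -0.88674
y = ρ sin φ = 1.01632 × sin(209.25°) = -0.49660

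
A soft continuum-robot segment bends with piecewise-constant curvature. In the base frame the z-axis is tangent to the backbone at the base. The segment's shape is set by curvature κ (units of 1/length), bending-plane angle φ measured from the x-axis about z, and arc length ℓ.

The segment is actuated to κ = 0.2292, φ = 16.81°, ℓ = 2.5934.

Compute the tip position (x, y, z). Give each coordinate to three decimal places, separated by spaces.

θ = κ·ℓ = 0.2292 × 2.5934 = 0.59441 rad
ρ = (1 − cos θ)/κ = (1 − 0.82848)/0.2292 = 0.74834
z = sin θ / κ = 0.56002/0.2292 = 2.44336
x = ρ cos φ = 0.74834 × cos(16.81°) = 0.71636
y = ρ sin φ = 0.74834 × sin(16.81°) = 0.21642

0.716 0.216 2.443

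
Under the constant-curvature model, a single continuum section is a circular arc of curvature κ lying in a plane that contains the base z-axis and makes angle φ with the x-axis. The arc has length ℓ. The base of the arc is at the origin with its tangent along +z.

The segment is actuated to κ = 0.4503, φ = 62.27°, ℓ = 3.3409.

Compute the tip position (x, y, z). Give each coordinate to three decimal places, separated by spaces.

0.965 1.835 2.216

θ = κ·ℓ = 0.4503 × 3.3409 = 1.50441 rad
ρ = (1 − cos θ)/κ = (1 − 0.06634)/0.4503 = 2.07342
z = sin θ / κ = 0.99780/0.4503 = 2.21585
x = ρ cos φ = 2.07342 × cos(62.27°) = 0.96477
y = ρ sin φ = 2.07342 × sin(62.27°) = 1.83529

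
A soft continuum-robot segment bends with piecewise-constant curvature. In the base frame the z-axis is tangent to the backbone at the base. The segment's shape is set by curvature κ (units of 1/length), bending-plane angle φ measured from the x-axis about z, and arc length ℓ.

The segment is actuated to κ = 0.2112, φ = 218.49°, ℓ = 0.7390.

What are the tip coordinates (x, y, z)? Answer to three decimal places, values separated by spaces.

θ = κ·ℓ = 0.2112 × 0.7390 = 0.15608 rad
ρ = (1 − cos θ)/κ = (1 − 0.98784)/0.2112 = 0.05755
z = sin θ / κ = 0.15544/0.2112 = 0.73600
x = ρ cos φ = 0.05755 × cos(218.49°) = -0.04505
y = ρ sin φ = 0.05755 × sin(218.49°) = -0.03582

-0.045 -0.036 0.736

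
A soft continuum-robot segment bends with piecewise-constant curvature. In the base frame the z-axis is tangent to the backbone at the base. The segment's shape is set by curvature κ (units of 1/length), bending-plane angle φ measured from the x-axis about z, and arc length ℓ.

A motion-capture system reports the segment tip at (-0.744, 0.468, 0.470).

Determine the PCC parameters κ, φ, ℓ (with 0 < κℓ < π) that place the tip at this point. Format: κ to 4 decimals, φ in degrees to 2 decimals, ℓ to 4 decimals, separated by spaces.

ρ = √(x²+y²) = √(-0.744² + 0.468²) = 0.87895
φ = atan2(y, x) mod 360° = atan2(0.468, -0.744) = 147.8288°
|p|² = ρ² + z² = 0.87895² + 0.470² = 0.99346
κ = 2ρ / |p|² = 2×0.87895 / 0.99346 = 1.76948
θ = 2·atan2(ρ, z) = 2·atan2(0.87895, 0.470) = 2.15951 rad
ℓ = θ/κ = 2.15951/1.76948 = 1.22042

1.7695 147.83 1.2204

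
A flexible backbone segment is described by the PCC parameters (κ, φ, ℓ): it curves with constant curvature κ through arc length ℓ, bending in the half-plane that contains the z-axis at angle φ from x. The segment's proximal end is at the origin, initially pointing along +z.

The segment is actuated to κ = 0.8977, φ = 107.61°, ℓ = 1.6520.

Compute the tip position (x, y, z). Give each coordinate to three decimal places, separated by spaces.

-0.307 0.969 1.110

θ = κ·ℓ = 0.8977 × 1.6520 = 1.48300 rad
ρ = (1 − cos θ)/κ = (1 − 0.08768)/0.8977 = 1.01628
z = sin θ / κ = 0.99615/0.8977 = 1.10967
x = ρ cos φ = 1.01628 × cos(107.61°) = -0.30746
y = ρ sin φ = 1.01628 × sin(107.61°) = 0.96866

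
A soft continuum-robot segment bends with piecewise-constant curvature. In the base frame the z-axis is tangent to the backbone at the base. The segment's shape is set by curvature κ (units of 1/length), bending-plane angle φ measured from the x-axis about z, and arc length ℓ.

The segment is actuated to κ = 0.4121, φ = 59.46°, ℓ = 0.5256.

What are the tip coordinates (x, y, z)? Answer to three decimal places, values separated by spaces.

θ = κ·ℓ = 0.4121 × 0.5256 = 0.21660 rad
ρ = (1 − cos θ)/κ = (1 − 0.97663)/0.4121 = 0.05670
z = sin θ / κ = 0.21491/0.4121 = 0.52150
x = ρ cos φ = 0.05670 × cos(59.46°) = 0.02881
y = ρ sin φ = 0.05670 × sin(59.46°) = 0.04883

0.029 0.049 0.521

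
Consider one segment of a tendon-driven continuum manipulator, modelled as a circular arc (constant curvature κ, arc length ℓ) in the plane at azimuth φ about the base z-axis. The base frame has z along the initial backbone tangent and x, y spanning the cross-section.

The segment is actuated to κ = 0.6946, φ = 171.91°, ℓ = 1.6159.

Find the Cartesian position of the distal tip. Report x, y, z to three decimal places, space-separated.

θ = κ·ℓ = 0.6946 × 1.6159 = 1.12240 rad
ρ = (1 − cos θ)/κ = (1 − 0.43352)/0.6946 = 0.81555
z = sin θ / κ = 0.90115/0.6946 = 1.29736
x = ρ cos φ = 0.81555 × cos(171.91°) = -0.80744
y = ρ sin φ = 0.81555 × sin(171.91°) = 0.11477

-0.807 0.115 1.297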